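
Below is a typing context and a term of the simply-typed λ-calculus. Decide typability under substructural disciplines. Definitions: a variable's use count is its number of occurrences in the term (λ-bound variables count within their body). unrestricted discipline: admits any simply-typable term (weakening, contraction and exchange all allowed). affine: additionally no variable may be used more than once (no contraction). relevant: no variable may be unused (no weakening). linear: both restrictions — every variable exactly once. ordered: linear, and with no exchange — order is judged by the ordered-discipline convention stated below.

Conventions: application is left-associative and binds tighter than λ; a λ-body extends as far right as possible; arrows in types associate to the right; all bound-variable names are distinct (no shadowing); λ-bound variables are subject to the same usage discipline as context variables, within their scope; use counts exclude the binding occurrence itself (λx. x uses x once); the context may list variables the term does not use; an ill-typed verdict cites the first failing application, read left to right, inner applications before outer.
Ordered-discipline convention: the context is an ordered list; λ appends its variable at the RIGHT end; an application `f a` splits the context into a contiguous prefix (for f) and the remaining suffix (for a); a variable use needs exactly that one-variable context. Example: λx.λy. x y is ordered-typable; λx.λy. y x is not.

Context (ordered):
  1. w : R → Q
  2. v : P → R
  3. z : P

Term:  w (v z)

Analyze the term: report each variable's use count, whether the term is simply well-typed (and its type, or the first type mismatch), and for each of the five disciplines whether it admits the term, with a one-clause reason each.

usage: w ×1; v ×1; z ×1
uses in reading order: w, v, z
typing: ✓ — Q
ordered: ✓ — one use each (w, v, z); ordered split holds
linear: ✓ — each of w, v, z used exactly once
affine: ✓ — no duplicate uses among w, v, z
relevant: ✓ — w, v, z: all used, weakening unneeded
unrestricted: ✓ — simply typable at Q; W, C, E all held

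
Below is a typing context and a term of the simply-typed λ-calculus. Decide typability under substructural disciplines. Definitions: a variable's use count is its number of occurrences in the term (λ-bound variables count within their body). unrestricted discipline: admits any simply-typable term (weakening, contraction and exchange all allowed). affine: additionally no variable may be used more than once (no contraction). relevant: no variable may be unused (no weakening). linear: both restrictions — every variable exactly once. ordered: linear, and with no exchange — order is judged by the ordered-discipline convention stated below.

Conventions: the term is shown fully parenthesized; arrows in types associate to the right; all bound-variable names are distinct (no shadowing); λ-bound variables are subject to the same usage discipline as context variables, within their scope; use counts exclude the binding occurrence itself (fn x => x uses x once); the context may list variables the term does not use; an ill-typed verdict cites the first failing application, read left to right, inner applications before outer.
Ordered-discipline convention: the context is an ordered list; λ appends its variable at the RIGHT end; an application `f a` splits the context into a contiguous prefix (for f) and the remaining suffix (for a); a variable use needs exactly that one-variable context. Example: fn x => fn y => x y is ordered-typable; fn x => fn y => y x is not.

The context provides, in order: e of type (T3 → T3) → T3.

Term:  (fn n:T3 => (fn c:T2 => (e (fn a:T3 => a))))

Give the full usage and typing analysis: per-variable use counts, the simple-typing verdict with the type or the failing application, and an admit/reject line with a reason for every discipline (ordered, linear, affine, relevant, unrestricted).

counts: e: 1×, n (λ-bound): 0×, c (λ-bound): 0×, a (λ-bound): 1×
order of uses: e, a
typing: well-typed at T3 → T2 → T3
ordered ✗ (unused: n, c — weakening required)
linear ✗ (unused: n, c — weakening required)
affine ✓ (e, n, c, a: no repeats, contraction unneeded)
relevant ✗ (unused: n, c — weakening required)
unrestricted ✓ (well-typed at T3 → T2 → T3; no restrictions here)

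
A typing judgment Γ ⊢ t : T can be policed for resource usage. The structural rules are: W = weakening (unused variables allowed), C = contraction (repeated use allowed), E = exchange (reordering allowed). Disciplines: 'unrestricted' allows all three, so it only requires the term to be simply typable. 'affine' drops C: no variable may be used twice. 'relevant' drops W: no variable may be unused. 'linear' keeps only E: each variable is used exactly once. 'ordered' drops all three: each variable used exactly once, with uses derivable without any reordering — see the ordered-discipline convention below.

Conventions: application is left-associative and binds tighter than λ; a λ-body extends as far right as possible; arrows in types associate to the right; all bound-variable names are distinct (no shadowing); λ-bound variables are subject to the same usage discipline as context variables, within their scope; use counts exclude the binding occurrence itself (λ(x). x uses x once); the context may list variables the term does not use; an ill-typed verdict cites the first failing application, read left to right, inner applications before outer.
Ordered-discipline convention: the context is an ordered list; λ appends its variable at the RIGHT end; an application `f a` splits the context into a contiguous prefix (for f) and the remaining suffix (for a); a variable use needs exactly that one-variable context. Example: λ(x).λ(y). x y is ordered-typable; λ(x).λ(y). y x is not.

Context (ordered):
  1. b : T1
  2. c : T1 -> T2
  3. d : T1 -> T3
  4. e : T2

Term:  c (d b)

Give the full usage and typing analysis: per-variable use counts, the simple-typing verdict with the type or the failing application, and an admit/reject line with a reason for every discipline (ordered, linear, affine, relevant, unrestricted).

use counts: b=1; c=1; d=1; e=0
uses in reading order: c, d, b
typing: ill-typed: an argument T3 mismatches the expected T1
ordered: ✗, a type mismatch blocks all five
linear: ✗, the type mismatch rejects it
affine: ✗, not simply typable
relevant: ✗, fails simple typing
unrestricted: ✗, a type mismatch blocks all five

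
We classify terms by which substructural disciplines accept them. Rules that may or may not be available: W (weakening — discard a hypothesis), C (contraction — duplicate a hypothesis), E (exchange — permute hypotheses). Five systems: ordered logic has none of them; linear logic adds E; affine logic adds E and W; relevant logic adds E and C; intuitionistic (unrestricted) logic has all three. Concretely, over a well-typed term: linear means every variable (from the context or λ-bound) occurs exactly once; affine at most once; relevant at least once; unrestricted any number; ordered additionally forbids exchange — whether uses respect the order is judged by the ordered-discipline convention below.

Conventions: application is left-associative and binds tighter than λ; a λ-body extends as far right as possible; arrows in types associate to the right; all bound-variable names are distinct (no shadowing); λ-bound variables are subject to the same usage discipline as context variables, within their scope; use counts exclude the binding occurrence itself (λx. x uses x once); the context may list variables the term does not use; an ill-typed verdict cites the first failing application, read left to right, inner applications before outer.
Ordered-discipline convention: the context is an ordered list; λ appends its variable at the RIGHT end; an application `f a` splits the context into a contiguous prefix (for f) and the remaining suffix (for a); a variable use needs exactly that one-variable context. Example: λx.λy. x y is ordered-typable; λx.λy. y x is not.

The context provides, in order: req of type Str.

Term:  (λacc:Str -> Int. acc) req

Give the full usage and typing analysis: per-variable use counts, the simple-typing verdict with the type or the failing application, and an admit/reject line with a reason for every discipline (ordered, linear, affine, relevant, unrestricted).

use counts: req=1; acc (λ-bound)=1
use order (left to right): acc, req
typing: ill-typed: an argument Str mismatches the expected Str -> Int
ordered ✗ (the type mismatch rejects it)
linear ✗ (not simply typable)
affine ✗ (fails simple typing)
relevant ✗ (a type mismatch blocks all five)
unrestricted ✗ (the type mismatch rejects it)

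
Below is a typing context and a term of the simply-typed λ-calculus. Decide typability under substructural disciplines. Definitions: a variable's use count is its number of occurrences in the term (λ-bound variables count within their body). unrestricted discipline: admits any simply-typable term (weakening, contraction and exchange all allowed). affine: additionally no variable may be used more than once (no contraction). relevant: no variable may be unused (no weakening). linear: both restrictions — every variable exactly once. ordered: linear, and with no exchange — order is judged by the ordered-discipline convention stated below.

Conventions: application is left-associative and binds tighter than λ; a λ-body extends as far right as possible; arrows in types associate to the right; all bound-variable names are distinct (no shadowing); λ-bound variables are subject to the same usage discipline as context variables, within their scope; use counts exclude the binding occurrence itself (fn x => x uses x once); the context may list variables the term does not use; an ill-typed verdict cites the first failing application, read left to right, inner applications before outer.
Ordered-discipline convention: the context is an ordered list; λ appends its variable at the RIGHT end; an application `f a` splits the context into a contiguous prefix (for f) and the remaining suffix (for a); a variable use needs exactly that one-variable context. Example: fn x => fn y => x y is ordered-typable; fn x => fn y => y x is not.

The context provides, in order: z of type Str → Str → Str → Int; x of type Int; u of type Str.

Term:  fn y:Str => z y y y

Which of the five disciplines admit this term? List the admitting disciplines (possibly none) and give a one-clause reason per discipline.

admitting disciplines: unrestricted
use counts: z=1, x=0, u=0, y (λ-bound)=3
uses in reading order: z, y, y, y
typing: well-typed — term : Str → Int
ordered: ✗ — uses contraction: y ×3; needs weakening: x, u unused
linear: ✗ — uses contraction: y ×3; needs weakening: x, u unused
affine: ✗ — uses contraction: y ×3
relevant: ✗ — needs weakening: x, u unused
unrestricted: ✓ — typability at Str → Int is all that's needed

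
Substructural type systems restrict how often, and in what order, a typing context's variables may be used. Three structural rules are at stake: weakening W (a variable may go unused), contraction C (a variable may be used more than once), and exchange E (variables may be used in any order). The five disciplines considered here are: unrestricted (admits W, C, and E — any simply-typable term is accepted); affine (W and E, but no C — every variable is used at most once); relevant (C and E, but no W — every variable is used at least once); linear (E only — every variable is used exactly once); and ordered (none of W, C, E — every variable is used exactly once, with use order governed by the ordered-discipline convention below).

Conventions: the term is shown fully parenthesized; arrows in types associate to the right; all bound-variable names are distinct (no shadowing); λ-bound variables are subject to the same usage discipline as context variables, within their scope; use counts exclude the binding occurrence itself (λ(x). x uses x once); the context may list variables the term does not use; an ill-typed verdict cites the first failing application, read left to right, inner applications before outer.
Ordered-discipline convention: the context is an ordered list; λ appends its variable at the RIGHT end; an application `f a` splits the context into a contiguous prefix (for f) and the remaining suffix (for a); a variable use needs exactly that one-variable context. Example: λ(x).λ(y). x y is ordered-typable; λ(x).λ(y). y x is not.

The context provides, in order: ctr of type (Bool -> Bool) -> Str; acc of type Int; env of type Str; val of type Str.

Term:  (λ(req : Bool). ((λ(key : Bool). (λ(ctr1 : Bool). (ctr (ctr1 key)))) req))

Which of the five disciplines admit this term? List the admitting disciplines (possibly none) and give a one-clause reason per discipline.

accepted by: none
counts: ctr=1; acc=0; env=0; val=0; req (λ-bound)=1; key (λ-bound)=1; ctr1 (λ-bound)=1
use order (left to right): ctr, ctr1, key, req
typing: ill-typed: non-function type Bool applied to an argument
ordered: ✗ — a type mismatch blocks all five
linear: ✗ — the type mismatch rejects it
affine: ✗ — not simply typable
relevant: ✗ — fails simple typing
unrestricted: ✗ — a type mismatch blocks all five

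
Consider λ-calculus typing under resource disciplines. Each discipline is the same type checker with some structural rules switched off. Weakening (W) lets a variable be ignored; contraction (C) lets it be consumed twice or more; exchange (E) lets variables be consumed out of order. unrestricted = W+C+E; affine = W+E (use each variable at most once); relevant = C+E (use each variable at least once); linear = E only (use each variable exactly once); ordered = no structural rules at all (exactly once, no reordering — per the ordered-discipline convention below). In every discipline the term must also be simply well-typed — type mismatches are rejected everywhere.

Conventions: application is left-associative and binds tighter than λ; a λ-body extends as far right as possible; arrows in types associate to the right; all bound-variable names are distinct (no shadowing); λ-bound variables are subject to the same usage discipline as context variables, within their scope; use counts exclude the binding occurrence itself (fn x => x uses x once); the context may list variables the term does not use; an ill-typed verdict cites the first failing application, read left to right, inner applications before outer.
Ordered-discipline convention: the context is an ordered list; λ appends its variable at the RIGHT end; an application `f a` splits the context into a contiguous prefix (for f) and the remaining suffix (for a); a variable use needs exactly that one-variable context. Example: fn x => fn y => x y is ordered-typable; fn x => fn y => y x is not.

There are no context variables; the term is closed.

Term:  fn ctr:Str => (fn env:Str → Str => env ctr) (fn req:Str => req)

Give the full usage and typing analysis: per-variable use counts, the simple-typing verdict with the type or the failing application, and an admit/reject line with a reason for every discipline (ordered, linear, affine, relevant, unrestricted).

use counts: ctr (bound): 1×, env (bound): 1×, req (bound): 1×
left-to-right use order: env, ctr, req
typing: well-typed — term : Str → Str
ordered: ✗, use order env, ctr, req needs exchange
linear: ✓, exactly-once usage across ctr, env, req
affine: ✓, none of ctr, env, req used more than once
relevant: ✓, ctr, env, req: all used, weakening unneeded
unrestricted: ✓, type-checks (Str → Str) and nothing is barred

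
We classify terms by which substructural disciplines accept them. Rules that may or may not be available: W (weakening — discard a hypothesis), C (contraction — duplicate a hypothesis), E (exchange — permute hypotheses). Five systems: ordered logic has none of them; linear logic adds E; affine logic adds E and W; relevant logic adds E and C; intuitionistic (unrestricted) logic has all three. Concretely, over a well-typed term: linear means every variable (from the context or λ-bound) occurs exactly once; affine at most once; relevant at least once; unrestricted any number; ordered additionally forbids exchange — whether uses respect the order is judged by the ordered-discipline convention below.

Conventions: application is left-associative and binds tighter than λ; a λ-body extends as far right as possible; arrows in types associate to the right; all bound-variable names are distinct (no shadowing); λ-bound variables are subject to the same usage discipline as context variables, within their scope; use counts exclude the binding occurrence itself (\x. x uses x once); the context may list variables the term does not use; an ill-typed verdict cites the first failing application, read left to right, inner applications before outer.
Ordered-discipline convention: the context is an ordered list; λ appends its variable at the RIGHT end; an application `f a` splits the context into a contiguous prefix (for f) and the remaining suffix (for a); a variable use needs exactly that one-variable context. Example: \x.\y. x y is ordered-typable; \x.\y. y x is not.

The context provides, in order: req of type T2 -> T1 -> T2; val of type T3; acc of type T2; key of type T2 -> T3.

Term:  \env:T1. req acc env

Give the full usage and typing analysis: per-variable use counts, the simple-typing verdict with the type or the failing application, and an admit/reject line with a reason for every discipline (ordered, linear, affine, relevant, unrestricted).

use counts: req ×1, val ×0, acc ×1, key ×0, env (λ-bound) ×1
uses in reading order: req, acc, env
typing: ✓ — T1 -> T2
ordered ✗ (needs weakening: val, key unused)
linear ✗ (needs weakening: val, key unused)
affine ✓ (req, val, acc, key, env: no repeats, contraction unneeded)
relevant ✗ (needs weakening: val, key unused)
unrestricted ✓ (well-typed at T1 -> T2; no restrictions here)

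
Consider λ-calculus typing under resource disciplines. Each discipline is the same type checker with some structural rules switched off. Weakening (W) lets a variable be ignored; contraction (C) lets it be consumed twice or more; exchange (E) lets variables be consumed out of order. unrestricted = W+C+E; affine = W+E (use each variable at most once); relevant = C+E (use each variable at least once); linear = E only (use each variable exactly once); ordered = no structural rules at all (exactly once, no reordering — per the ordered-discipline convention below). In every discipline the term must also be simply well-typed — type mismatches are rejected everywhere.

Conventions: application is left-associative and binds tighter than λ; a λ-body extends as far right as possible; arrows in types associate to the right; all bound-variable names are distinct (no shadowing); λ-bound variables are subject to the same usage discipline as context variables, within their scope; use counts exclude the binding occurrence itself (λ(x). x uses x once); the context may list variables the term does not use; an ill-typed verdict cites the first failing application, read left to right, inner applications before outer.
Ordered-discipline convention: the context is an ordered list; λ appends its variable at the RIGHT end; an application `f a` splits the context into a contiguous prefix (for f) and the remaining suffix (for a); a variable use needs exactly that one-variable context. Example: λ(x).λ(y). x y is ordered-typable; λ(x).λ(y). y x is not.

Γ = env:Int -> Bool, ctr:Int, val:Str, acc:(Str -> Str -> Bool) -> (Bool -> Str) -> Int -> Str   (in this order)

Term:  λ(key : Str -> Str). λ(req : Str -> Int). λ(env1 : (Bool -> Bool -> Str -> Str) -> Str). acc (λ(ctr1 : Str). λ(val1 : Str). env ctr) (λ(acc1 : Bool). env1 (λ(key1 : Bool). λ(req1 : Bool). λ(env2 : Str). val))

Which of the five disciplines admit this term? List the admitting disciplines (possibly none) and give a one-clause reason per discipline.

admitted in: affine, unrestricted
usage: env: 1×, ctr: 1×, val: 1×, acc: 1×, key (λ-bound): 0×, req (λ-bound): 0×, env1 (λ-bound): 1×, ctr1 (λ-bound): 0×, val1 (λ-bound): 0×, acc1 (λ-bound): 0×, key1 (λ-bound): 0×, req1 (λ-bound): 0×, env2 (λ-bound): 0×
order of uses: acc, env, ctr, env1, val
typing: well-typed — term : (Str -> Str) -> (Str -> Int) -> ((Bool -> Bool -> Str -> Str) -> Str) -> Int -> Str
ordered ✗ (needs weakening: key, req, ctr1, val1, acc1, key1, req1, env2 unused)
linear ✗ (needs weakening: key, req, ctr1, val1, acc1, key1, req1, env2 unused)
affine ✓ (env, ctr, val, acc, key, req, env1, ctr1, val1, acc1, key1, req1, env2: no repeats, contraction unneeded)
relevant ✗ (needs weakening: key, req, ctr1, val1, acc1, key1, req1, env2 unused)
unrestricted ✓ (simply typable at (Str -> Str) -> (Str -> Int) -> ((Bool -> Bool -> Str -> Str) -> Str) -> Int -> Str; W, C, E all held)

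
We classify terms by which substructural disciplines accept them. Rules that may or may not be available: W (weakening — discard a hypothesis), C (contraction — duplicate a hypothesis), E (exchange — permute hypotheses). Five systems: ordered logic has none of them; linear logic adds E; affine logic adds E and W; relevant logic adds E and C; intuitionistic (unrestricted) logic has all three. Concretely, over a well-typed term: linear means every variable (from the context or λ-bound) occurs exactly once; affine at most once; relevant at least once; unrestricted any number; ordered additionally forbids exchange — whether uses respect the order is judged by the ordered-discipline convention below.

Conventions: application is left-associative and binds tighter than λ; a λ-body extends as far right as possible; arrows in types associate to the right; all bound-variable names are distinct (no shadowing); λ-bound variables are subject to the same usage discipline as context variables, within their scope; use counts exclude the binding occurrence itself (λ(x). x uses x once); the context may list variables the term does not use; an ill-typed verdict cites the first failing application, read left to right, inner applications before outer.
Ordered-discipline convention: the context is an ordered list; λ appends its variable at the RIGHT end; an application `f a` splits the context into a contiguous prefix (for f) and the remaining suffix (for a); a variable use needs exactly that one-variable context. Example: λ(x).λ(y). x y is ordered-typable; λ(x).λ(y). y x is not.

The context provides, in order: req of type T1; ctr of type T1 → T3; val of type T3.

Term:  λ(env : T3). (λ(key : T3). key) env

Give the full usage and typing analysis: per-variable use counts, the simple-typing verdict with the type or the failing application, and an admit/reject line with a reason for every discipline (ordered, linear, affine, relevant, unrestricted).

counts: req: 0, ctr: 0, val: 0, env [bound]: 1, key [bound]: 1
use order (left to right): key, env
typing: well-typed at T3 → T3
ordered: ✗, needs weakening: req, ctr, val unused
linear: ✗, needs weakening: req, ctr, val unused
affine: ✓, none of req, ctr, val, env, key used more than once
relevant: ✗, needs weakening: req, ctr, val unused
unrestricted: ✓, well-typed at T3 → T3; no restrictions here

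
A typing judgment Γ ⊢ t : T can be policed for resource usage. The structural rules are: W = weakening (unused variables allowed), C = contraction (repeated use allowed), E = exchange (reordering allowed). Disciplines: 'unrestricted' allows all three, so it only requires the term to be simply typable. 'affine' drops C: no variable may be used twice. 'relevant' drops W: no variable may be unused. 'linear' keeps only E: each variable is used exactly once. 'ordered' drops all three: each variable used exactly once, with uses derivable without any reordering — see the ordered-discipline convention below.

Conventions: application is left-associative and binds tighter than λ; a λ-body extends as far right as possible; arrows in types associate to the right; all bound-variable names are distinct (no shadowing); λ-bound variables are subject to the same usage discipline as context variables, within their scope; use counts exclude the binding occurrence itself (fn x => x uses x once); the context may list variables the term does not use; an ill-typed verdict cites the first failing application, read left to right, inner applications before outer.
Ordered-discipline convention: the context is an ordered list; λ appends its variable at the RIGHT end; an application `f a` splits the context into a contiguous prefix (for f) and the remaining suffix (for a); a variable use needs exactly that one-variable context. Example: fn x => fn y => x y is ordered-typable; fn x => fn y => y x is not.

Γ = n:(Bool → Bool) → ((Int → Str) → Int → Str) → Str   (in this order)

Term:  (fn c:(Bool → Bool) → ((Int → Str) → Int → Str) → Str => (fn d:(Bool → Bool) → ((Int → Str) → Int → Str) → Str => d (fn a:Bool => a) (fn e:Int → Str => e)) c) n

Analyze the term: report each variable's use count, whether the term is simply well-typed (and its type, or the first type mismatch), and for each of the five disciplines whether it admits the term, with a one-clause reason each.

counts: n=1, c (bound)=1, d (bound)=1, a (bound)=1, e (bound)=1
left-to-right use order: d, a, e, c, n
typing: well-typed — term : Str
ordered ✓ (single-use (n, c, d, a, e), ordered derivation ok)
linear ✓ (each of n, c, d, a, e used exactly once)
affine ✓ (at most one use each (n, c, d, a, e))
relevant ✓ (at least one use each (n, c, d, a, e))
unrestricted ✓ (simply typable at Str; W, C, E all held)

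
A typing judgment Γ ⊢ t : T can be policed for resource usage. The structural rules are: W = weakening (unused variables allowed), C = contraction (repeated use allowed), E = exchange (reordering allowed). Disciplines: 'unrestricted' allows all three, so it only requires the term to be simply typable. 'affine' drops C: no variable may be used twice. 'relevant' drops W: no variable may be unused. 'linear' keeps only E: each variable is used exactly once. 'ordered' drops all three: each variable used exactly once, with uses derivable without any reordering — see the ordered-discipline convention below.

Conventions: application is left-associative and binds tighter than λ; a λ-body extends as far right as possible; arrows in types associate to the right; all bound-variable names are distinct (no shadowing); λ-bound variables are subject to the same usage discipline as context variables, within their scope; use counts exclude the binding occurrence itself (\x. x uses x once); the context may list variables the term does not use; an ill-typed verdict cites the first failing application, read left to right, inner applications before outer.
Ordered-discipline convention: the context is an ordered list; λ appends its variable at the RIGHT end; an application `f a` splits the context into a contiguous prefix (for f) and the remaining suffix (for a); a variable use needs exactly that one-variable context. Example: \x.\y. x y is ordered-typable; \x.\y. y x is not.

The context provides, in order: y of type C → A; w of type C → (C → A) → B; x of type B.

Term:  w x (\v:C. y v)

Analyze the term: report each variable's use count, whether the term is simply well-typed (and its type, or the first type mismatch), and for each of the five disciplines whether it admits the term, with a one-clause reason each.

use counts: y: 1×; w: 1×; x: 1×; v [bound]: 1×
order of uses: w, x, y, v
typing: ill-typed: an argument B mismatches the expected C
ordered: ✗, a type mismatch blocks all five
linear: ✗, the type mismatch rejects it
affine: ✗, not simply typable
relevant: ✗, fails simple typing
unrestricted: ✗, a type mismatch blocks all five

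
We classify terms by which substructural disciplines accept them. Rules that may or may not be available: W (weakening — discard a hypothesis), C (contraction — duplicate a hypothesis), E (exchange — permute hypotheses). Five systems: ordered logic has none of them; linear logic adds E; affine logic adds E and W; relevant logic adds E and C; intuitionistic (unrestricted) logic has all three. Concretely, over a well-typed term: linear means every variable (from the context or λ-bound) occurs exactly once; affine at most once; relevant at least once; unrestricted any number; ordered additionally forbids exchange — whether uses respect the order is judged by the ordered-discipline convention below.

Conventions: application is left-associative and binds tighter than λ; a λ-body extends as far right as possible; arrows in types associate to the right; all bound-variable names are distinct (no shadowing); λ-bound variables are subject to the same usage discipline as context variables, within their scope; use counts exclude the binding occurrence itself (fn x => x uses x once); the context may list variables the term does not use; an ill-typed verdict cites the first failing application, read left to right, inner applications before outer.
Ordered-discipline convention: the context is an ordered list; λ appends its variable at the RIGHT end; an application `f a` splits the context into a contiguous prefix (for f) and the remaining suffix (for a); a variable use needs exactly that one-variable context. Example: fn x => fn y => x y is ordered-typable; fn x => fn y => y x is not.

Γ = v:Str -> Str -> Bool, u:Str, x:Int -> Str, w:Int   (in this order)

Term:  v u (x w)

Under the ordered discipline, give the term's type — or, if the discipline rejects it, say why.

term : Bool
usage: v: 1×, u: 1×, x: 1×, w: 1×
left-to-right use order: v, u, x, w
typing: well-typed — term : Bool
per-discipline verdicts: ordered ✓ | linear ✓ | affine ✓ | relevant ✓ | unrestricted ✓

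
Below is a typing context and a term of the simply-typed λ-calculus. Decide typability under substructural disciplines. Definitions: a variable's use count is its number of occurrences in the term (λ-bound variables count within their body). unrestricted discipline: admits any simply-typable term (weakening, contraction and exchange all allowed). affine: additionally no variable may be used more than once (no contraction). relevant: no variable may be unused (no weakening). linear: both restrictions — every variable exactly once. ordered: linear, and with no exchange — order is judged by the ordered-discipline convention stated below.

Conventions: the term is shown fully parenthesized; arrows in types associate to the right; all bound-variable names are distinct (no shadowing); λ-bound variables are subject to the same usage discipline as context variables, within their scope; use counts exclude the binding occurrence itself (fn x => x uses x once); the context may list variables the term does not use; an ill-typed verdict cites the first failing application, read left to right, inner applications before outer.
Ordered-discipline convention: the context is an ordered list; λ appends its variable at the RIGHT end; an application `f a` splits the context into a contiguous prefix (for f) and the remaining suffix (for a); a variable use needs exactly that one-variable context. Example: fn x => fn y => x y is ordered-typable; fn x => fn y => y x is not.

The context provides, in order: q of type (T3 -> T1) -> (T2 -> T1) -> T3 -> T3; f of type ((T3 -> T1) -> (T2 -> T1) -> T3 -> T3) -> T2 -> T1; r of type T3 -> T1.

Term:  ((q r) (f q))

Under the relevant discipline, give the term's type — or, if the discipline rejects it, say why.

term : T3 -> T3
usage: q ×2; f ×1; r ×1
order of uses: q, r, f, q
typing: well-typed at T3 -> T3
summary: ordered ✗ · linear ✗ · affine ✗ · relevant ✓ · unrestricted ✓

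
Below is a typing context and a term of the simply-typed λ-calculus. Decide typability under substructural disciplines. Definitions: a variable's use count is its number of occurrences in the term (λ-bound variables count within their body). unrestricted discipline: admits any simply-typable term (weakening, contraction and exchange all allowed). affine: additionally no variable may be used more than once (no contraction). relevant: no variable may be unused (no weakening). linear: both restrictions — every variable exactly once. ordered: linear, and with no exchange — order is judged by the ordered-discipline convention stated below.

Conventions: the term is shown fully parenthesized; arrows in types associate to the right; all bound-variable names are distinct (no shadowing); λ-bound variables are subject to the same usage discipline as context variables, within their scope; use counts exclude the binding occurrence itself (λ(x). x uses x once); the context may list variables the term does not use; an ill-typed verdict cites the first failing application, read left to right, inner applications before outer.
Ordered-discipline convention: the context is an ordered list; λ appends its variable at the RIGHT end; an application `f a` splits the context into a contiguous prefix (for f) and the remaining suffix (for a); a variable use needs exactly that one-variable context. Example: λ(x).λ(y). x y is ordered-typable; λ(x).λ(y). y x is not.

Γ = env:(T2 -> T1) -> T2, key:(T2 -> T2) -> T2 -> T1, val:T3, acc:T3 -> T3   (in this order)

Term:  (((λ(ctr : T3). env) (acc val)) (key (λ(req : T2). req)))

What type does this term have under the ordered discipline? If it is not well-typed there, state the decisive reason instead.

not well-typed under ordered — unused: ctr — weakening required
variable uses: env: 1, key: 1, val: 1, acc: 1, ctr (λ-bound): 0, req (λ-bound): 1
uses in reading order: env, acc, val, key, req
typing: ✓ — T2
summary: ordered ✗; linear ✗; affine ✓; relevant ✗; unrestricted ✓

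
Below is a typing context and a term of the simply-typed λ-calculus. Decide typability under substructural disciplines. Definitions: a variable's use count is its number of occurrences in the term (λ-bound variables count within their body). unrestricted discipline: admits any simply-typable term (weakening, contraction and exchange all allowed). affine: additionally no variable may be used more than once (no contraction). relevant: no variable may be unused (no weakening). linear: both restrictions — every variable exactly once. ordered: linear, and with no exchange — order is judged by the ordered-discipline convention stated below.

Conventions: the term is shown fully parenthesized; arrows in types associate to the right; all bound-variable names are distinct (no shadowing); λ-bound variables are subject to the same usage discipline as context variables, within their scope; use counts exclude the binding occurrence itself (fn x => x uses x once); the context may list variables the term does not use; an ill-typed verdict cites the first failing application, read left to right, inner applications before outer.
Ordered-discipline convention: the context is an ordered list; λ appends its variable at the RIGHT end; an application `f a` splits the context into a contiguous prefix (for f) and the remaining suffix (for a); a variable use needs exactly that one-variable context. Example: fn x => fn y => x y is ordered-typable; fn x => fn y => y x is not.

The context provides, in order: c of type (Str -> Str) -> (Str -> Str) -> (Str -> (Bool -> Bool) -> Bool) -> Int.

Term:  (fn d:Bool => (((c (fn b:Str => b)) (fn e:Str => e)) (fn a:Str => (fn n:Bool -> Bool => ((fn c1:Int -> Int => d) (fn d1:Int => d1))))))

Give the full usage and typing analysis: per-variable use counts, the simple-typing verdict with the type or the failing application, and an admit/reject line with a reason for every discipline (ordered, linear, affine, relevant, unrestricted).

use counts: c: 1, d (bound): 1, b (bound): 1, e (bound): 1, a (bound): 0, n (bound): 0, c1 (bound): 0, d1 (bound): 1
use order (left to right): c, b, e, d, d1
typing: the term checks, with type Bool -> Int
ordered: ✗, a, n, c1 left unused
linear: ✗, a, n, c1 left unused
affine: ✓, c, d, b, e, a, n, c1, d1: no repeats, contraction unneeded
relevant: ✗, a, n, c1 left unused
unrestricted: ✓, type-checks (Bool -> Int) and nothing is barred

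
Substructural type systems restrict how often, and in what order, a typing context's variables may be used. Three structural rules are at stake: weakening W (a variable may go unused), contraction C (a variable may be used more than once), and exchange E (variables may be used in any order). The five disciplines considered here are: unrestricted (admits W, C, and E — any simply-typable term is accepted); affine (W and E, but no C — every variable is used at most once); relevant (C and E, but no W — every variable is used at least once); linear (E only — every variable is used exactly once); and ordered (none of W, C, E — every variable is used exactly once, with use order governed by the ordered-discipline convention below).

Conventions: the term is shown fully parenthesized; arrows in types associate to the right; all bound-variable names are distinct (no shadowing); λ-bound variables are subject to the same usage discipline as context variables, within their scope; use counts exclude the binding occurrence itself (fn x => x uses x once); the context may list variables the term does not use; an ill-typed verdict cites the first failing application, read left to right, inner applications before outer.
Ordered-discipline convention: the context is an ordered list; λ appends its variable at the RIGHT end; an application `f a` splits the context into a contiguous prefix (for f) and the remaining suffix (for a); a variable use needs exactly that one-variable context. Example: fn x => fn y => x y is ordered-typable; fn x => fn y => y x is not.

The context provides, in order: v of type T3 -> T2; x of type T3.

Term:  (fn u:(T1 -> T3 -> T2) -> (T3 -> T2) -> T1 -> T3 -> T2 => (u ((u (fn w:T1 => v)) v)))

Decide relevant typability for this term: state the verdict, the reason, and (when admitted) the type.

no — needs weakening: x, w unused
variable uses: v: 2×; x: 0×; u (bound): 2×; w (bound): 0×
use order (left to right): u, u, v, v
typing: the term checks, with type ((T1 -> T3 -> T2) -> (T3 -> T2) -> T1 -> T3 -> T2) -> (T3 -> T2) -> T1 -> T3 -> T2
all disciplines: ordered ✗ · linear ✗ · affine ✗ · relevant ✗ · unrestricted ✓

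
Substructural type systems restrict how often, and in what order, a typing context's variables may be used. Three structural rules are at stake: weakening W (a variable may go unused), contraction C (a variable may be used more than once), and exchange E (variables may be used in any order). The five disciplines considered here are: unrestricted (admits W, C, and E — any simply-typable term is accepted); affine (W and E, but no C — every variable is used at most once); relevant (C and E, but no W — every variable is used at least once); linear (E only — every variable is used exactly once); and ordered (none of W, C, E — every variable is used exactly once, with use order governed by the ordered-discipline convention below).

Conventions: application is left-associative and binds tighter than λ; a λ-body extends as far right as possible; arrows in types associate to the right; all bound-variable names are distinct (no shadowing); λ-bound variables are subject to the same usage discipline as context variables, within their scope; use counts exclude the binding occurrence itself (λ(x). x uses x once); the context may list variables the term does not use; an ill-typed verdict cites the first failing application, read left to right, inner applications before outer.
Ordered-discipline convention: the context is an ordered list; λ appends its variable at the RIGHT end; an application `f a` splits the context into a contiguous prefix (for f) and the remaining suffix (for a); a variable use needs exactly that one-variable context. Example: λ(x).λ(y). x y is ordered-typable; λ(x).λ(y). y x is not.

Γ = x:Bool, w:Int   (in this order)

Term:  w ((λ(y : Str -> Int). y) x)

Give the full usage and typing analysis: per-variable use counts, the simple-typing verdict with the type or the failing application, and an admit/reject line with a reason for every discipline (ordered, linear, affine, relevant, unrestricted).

use counts: x: 1; w: 1; y [bound]: 1
left-to-right use order: w, y, x
typing: ill-typed: a function awaiting Str -> Int gets Bool
ordered: ✗, not simply typable
linear: ✗, fails simple typing
affine: ✗, a type mismatch blocks all five
relevant: ✗, the type mismatch rejects it
unrestricted: ✗, not simply typable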